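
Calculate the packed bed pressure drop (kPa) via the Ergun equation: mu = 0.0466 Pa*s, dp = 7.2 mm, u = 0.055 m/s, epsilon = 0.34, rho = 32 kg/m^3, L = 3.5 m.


dp = 7.2 mm = 0.0072 m
Viscous term = 150*0.0466*0.055*(1-0.34)^2 / (0.0072^2*0.34^3) = 82191.3
Inertial term = 1.75*32*0.055^2*(1-0.34) / (0.0072*0.34^3) = 395.083
dP/L = 82191.3 + 395.083 = 82586.4 Pa/m
dP = 82586.4 * 3.5 / 1000 = 289.1 kPa

289.1 kPa


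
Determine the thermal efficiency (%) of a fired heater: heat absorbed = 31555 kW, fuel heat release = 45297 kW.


Furnace efficiency = Q_absorbed / Q_fuel * 100
= 31555 / 45297 * 100 = 69.66

69.66 %


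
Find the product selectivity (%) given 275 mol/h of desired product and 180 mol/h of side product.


Selectivity = desired / (desired + undesired) * 100
Total products = 275 + 180 = 455 mol/h
S = 275 / 455 * 100
= 0.6044 * 100
= 60.44 %

60.44 %


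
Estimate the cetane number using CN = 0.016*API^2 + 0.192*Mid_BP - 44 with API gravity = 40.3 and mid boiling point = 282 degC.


CN = 0.016 * 40.3^2 + 0.192 * 282 - 44
CN = 25.98544 + 54.144 - 44 = 36.12944

36.12944


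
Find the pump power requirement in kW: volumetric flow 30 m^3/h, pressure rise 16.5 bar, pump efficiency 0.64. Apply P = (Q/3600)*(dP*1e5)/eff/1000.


Q = 30 / 3600 = 0.00833333 m^3/s
P = 0.00833333 * (16.5 * 1e5) / 0.64 / 1000 = 21.48

21.48 kW


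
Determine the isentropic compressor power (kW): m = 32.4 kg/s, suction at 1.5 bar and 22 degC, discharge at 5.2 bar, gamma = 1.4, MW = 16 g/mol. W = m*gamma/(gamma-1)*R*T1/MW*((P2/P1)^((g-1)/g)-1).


Isentropic work: W = m*(gamma/(gamma-1))*(R*T1/MW)*((P2/P1)^((gamma-1)/gamma) - 1)
T1 = 22 + 273.15 = 295.15 K
Pressure ratio = 5.2 / 1.5 = 3.46667
Exponent = (1.4 - 1)/1.4 = 0.285714
(P2/P1)^exp - 1 = 3.46667^0.285714 - 1 = 0.426463
W = 32.4 * 1.4 / 0.4 * 8.314 * 295.15 / 16 * 0.426463 = 7417

7417 kW


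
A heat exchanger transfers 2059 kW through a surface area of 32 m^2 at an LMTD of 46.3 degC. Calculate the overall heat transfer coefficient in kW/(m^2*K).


From Q = U*A*LMTD, U = Q / (A * LMTD)
U = 2059 / (32 * 46.3) = 2059 / 1481.6 = 1.390

1.390 kW/(m^2*K)


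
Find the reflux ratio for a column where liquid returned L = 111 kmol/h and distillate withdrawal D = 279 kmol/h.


Reflux ratio definition: R = L / D (liquid returned / distillate withdrawn)
L = 111 kmol/h, D = 279 kmol/h
R = 111 / 279 = 0.3978

0.3978


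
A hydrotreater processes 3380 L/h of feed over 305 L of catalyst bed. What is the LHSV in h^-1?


LHSV = volumetric feed rate / catalyst volume
= 3380 L/h / 305 L
= 11.08 h^-1

11.08 h^-1


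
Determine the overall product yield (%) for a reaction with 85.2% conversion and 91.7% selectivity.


Overall yield = conversion (%) * selectivity (%) / 100
Conversion = 85.2%, Selectivity = 91.7%
Y = 85.2 * 91.7 / 100
= 78.1284 %

78.1284 %


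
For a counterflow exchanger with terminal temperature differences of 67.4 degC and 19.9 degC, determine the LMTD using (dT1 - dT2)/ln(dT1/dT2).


LMTD = (dT1 - dT2) / ln(dT1/dT2)
= (67.4 - 19.9) / ln(67.4 / 19.9) = 47.5 / 1.21993 = 38.94

38.94 degC


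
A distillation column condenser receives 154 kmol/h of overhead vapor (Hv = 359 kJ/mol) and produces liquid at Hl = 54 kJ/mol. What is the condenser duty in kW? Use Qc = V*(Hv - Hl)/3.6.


Qc = 154 * (359 - 54) / 3.6 = 154 * 305 / 3.6 = 13050

13050 kW


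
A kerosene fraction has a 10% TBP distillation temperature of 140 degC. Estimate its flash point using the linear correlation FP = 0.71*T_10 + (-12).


FP = 0.71 * 140 + (-12) = 87.4

87.4 degC


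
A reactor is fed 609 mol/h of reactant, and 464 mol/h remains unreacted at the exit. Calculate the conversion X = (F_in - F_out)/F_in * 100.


X = (F_in - F_out) / F_in * 100
Moles reacted = 609 - 464 = 145
X = 145 / 609 * 100
= 0.2381 * 100
= 23.81 %

23.81 %


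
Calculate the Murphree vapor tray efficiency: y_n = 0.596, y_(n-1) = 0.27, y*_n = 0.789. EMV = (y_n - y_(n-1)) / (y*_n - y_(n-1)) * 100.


Murphree vapor efficiency: EMV = (y_n - y_(n-1)) / (y*_n - y_(n-1)) * 100
EMV = (0.596 - 0.27) / (0.789 - 0.27) * 100 = 0.326 / 0.519 * 100 = 62.81

62.81 %


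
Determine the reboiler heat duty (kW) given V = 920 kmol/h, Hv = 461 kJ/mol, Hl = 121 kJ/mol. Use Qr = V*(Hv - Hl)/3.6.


Qr = 920 * (461 - 121) / 3.6 = 920 * 340 / 3.6 = 86890

86890 kW


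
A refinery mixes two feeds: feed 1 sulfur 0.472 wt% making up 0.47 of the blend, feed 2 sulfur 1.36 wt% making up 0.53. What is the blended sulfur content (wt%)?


Linear sulfur blending: S_blend = x1*S1 + x2*S2
Contribution 1: 0.47 * 0.472 = 0.22184 wt%
Contribution 2: 0.53 * 1.36 = 0.7208 wt%
S_blend = 0.22184 + 0.7208 = 0.94264

0.94264 wt%


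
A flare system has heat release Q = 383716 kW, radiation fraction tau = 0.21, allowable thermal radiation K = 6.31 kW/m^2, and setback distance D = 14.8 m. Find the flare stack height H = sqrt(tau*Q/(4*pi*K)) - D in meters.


tau*Q/(4*pi*K) = 0.21 * 383716 / (4 * pi * 6.31) = 1016.23
sqrt(1016.23) = 31.8784
H = 31.8784 - 14.8 = 17.08

17.08 m


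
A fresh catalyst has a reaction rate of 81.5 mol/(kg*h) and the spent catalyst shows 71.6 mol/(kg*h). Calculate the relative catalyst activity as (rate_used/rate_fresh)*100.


Activity (%) = (rate_used / rate_fresh) * 100
rate_used = 71.6, rate_fresh = 81.5
= (71.6 / 81.5) * 100
= 0.8785 * 100 = 87.85

87.85 %


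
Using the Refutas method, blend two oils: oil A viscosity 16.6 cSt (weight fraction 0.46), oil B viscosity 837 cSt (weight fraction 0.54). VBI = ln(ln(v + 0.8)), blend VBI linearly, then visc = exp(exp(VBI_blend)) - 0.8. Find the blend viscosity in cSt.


Refutas method: VBN_i = 14.534*ln(ln(visc_i + 0.8)) + 10.975, blended linearly by mass fraction; since VBN is linear in VBI_i = ln(ln(visc_i + 0.8)) and the fractions sum to 1, blend VBI directly: visc = exp(exp(VBI_blend)) - 0.8
VBI_1 = ln(ln(16.6 + 0.8)) = 1.04959
VBI_2 = ln(ln(837 + 0.8)) = 1.90669
VBI_blend = 0.46 * 1.04959 + 0.54 * 1.90669 = 1.51242
visc_blend = exp(exp(1.51242)) - 0.8 = 92.68

92.68 cSt


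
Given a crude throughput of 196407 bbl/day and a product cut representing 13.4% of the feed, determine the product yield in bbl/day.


Crude throughput = 196407 bbl/day
Fraction yield = 13.4%
yield = throughput * fraction / 100
yield = 196407 * 13.4 / 100 = 26318.538

26318.538 bbl/day


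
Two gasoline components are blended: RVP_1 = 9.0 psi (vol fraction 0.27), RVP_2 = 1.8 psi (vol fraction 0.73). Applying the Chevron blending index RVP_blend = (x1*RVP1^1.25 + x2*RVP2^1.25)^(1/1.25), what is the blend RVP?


Chevron index: RVP_blend = (sum xi*RVPi^1.25)^(1/1.25)
RVP^1.25 terms: 0.27 * 9.0^1.25 + 0.73 * 1.8^1.25 = 5.73088
RVP_blend = 5.73088^(1/1.25) = 4.042

4.042 psi


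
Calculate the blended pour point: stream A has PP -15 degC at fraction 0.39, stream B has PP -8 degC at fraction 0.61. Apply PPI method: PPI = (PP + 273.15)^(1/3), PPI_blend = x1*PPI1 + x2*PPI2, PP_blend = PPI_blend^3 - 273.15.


PPI_1 = (-15 + 273.15)^(1/3) = 6.36733
PPI_2 = (-8 + 273.15)^(1/3) = 6.42437
PPI_blend = 0.39 * 6.36733 + 0.61 * 6.42437 = 6.402124
PP_blend = 6.402124^3 - 273.15 = 262.4051 - 273.15 = -10.74

-10.74 degC


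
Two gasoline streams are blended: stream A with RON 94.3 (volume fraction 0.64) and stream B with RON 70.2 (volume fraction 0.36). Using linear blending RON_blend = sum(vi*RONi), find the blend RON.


Linear blending: RON_blend = sum(vi * RONi)
Contribution 1: 0.64 * 94.3 = 60.352
Contribution 2: 0.36 * 70.2 = 25.272
RON_blend = 60.352 + 25.272 = 85.624

85.624


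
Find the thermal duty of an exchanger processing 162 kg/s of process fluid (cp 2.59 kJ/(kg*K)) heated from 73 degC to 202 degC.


Q = m_dot * cp * delta_T
delta_T = 202 - 73 = 129 K
Q = 162 * 2.59 * 129
= 419.58 * 129
= 54125.82 kW

54125.82 kW


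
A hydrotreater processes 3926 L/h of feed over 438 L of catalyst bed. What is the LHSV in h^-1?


LHSV = volumetric feed rate / catalyst volume
= 3926 L/h / 438 L
= 8.963 h^-1

8.963 h^-1


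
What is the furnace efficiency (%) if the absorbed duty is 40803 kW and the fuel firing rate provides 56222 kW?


Furnace efficiency = Q_absorbed / Q_fuel * 100
= 40803 / 56222 * 100 = 72.57

72.57 %


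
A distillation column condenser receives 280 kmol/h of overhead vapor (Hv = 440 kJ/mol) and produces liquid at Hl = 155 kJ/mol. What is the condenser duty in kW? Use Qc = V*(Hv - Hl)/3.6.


Qc = 280 * (440 - 155) / 3.6 = 280 * 285 / 3.6 = 22170

22170 kW


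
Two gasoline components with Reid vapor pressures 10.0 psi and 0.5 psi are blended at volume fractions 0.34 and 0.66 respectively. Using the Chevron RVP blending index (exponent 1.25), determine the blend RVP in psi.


Chevron index: RVP_blend = (sum xi*RVPi^1.25)^(1/1.25)
RVP^1.25 terms: 0.34 * 10.0^1.25 + 0.66 * 0.5^1.25 = 6.32365
RVP_blend = 6.32365^(1/1.25) = 4.373

4.373 psi


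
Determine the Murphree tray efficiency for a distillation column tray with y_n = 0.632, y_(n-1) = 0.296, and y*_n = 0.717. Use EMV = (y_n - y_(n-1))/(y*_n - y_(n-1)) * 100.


Murphree vapor efficiency: EMV = (y_n - y_(n-1)) / (y*_n - y_(n-1)) * 100
EMV = (0.632 - 0.296) / (0.717 - 0.296) * 100 = 0.336 / 0.421 * 100 = 79.81

79.81 %


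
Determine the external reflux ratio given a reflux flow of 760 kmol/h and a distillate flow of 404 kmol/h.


Reflux ratio definition: R = L / D (liquid returned / distillate withdrawn)
L = 760 kmol/h, D = 404 kmol/h
R = 760 / 404 = 1.881

1.881


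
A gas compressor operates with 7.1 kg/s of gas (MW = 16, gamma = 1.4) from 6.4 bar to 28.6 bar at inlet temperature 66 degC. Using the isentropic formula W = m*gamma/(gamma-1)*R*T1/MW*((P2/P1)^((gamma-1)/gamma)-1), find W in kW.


Isentropic work: W = m*(gamma/(gamma-1))*(R*T1/MW)*((P2/P1)^((gamma-1)/gamma) - 1)
T1 = 66 + 273.15 = 339.15 K
Pressure ratio = 28.6 / 6.4 = 4.46875
Exponent = (1.4 - 1)/1.4 = 0.285714
(P2/P1)^exp - 1 = 4.46875^0.285714 - 1 = 0.533795
W = 7.1 * 1.4 / 0.4 * 8.314 * 339.15 / 16 * 0.533795 = 2338

2338 kW


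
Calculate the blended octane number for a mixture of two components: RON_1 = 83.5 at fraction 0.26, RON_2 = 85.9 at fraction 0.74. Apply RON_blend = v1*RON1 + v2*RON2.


Linear blending: RON_blend = sum(vi * RONi)
Contribution 1: 0.26 * 83.5 = 21.71
Contribution 2: 0.74 * 85.9 = 63.566
RON_blend = 21.71 + 63.566 = 85.276

85.276


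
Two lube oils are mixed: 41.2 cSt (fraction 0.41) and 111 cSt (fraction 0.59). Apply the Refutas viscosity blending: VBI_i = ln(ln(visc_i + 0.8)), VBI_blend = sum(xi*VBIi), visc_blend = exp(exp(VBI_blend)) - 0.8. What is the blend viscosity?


Refutas method: VBN_i = 14.534*ln(ln(visc_i + 0.8)) + 10.975, blended linearly by mass fraction; since VBN is linear in VBI_i = ln(ln(visc_i + 0.8)) and the fractions sum to 1, blend VBI directly: visc = exp(exp(VBI_blend)) - 0.8
VBI_1 = ln(ln(41.2 + 0.8)) = 1.31846
VBI_2 = ln(ln(111 + 0.8)) = 1.55111
VBI_blend = 0.41 * 1.31846 + 0.59 * 1.55111 = 1.45572
visc_blend = exp(exp(1.45572)) - 0.8 = 71.99

71.99 cSt


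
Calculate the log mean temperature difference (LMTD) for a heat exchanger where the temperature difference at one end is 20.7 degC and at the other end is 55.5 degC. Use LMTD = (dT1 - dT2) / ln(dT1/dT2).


LMTD = (dT1 - dT2) / ln(dT1/dT2)
= (20.7 - 55.5) / ln(20.7 / 55.5) = -34.8 / -0.986249 = 35.29

35.29 degC


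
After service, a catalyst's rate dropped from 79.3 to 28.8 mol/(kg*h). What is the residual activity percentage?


Activity (%) = (rate_used / rate_fresh) * 100
rate_used = 28.8, rate_fresh = 79.3
= (28.8 / 79.3) * 100
= 0.3632 * 100 = 36.32

36.32 %


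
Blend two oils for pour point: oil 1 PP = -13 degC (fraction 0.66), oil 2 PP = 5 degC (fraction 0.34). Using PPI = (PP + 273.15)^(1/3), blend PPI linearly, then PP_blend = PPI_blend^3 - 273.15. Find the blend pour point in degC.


PPI_1 = (-13 + 273.15)^(1/3) = 6.383731
PPI_2 = (5 + 273.15)^(1/3) = 6.527693
PPI_blend = 0.66 * 6.383731 + 0.34 * 6.527693 = 6.432678
PP_blend = 6.432678^3 - 273.15 = 266.18 - 273.15 = -6.97

-6.97 degC


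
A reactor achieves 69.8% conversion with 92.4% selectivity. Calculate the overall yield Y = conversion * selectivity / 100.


Overall yield = conversion (%) * selectivity (%) / 100
Conversion = 69.8%, Selectivity = 92.4%
Y = 69.8 * 92.4 / 100
= 64.4952 %

64.4952 %


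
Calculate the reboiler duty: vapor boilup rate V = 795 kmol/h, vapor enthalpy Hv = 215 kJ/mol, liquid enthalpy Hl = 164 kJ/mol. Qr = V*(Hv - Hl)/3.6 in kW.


Qr = 795 * (215 - 164) / 3.6 = 795 * 51 / 3.6 = 11260

11260 kW


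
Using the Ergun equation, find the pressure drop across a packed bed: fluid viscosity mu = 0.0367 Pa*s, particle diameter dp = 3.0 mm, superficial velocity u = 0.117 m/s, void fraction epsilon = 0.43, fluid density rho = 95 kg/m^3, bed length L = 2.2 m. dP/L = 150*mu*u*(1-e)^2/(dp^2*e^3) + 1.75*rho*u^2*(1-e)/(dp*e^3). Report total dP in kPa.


dp = 3.0 mm = 0.003 m
Viscous term = 150*0.0367*0.117*(1-0.43)^2 / (0.003^2*0.43^3) = 292446
Inertial term = 1.75*95*0.117^2*(1-0.43) / (0.003*0.43^3) = 5438.53
dP/L = 292446 + 5438.53 = 297885 Pa/m
dP = 297885 * 2.2 / 1000 = 655.3 kPa

655.3 kPa


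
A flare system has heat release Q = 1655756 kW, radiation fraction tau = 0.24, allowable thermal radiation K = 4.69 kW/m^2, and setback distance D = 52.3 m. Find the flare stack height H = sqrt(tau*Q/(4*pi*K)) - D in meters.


tau*Q/(4*pi*K) = 0.24 * 1655756 / (4 * pi * 4.69) = 6742.56
sqrt(6742.56) = 82.1131
H = 82.1131 - 52.3 = 29.81

29.81 m


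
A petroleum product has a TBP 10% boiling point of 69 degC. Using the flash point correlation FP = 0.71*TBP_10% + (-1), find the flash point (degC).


FP = 0.71 * 69 + (-1) = 47.99

47.99 degC


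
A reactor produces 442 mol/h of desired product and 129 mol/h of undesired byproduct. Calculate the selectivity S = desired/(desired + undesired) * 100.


Selectivity = desired / (desired + undesired) * 100
Total products = 442 + 129 = 571 mol/h
S = 442 / 571 * 100
= 0.7741 * 100
= 77.41 %

77.41 %


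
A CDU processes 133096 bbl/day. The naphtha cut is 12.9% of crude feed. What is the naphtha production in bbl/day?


Crude throughput = 133096 bbl/day
Fraction yield = 12.9%
yield = throughput * fraction / 100
yield = 133096 * 12.9 / 100 = 17169.384

17169.384 bbl/day


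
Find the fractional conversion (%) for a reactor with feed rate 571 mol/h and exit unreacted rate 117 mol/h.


X = (F_in - F_out) / F_in * 100
Moles reacted = 571 - 117 = 454
X = 454 / 571 * 100
= 0.7951 * 100
= 79.51 %

79.51 %


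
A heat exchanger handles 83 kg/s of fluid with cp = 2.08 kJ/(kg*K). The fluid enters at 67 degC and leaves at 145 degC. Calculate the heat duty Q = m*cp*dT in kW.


Q = m_dot * cp * delta_T
delta_T = 145 - 67 = 78 K
Q = 83 * 2.08 * 78
= 172.64 * 78
= 13465.92 kW

13465.92 kW


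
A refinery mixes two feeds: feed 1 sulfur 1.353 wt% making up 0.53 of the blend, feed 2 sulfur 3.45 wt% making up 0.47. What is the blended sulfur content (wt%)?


Linear sulfur blending: S_blend = x1*S1 + x2*S2
Contribution 1: 0.53 * 1.353 = 0.71709 wt%
Contribution 2: 0.47 * 3.45 = 1.6215 wt%
S_blend = 0.71709 + 1.6215 = 2.33859

2.33859 wt%


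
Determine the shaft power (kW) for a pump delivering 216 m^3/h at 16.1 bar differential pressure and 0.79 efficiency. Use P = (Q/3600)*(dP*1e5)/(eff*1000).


Q = 216 / 3600 = 0.06 m^3/s
P = 0.06 * (16.1 * 1e5) / 0.79 / 1000 = 122.3

122.3 kW


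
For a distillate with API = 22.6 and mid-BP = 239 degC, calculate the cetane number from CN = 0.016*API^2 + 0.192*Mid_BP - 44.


CN = 0.016 * 22.6^2 + 0.192 * 239 - 44
CN = 8.17216 + 45.888 - 44 = 10.06016

10.06016


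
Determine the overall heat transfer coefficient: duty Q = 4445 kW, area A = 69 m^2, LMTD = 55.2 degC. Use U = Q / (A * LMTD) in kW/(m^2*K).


From Q = U*A*LMTD, U = Q / (A * LMTD)
U = 4445 / (69 * 55.2) = 4445 / 3808.8 = 1.167

1.167 kW/(m^2*K)


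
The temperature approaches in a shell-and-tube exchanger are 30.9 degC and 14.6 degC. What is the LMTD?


LMTD = (dT1 - dT2) / ln(dT1/dT2)
= (30.9 - 14.6) / ln(30.9 / 14.6) = 16.3 / 0.749735 = 21.74

21.74 degC


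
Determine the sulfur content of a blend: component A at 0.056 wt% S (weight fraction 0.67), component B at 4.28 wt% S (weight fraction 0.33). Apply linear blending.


Linear sulfur blending: S_blend = x1*S1 + x2*S2
Contribution 1: 0.67 * 0.056 = 0.03752 wt%
Contribution 2: 0.33 * 4.28 = 1.4124 wt%
S_blend = 0.03752 + 1.4124 = 1.44992

1.44992 wt%


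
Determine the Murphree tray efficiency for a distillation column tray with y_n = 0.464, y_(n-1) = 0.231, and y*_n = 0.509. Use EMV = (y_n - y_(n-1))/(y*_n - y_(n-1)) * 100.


Murphree vapor efficiency: EMV = (y_n - y_(n-1)) / (y*_n - y_(n-1)) * 100
EMV = (0.464 - 0.231) / (0.509 - 0.231) * 100 = 0.233 / 0.278 * 100 = 83.81

83.81 %


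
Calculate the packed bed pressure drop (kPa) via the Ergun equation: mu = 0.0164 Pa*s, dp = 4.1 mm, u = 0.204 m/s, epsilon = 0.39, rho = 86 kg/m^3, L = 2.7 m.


dp = 4.1 mm = 0.0041 m
Viscous term = 150*0.0164*0.204*(1-0.39)^2 / (0.0041^2*0.39^3) = 187268
Inertial term = 1.75*86*0.204^2*(1-0.39) / (0.0041*0.39^3) = 15709
dP/L = 187268 + 15709 = 202977 Pa/m
dP = 202977 * 2.7 / 1000 = 548.0 kPa

548.0 kPa


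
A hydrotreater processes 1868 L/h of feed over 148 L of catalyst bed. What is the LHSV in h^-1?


LHSV = volumetric feed rate / catalyst volume
= 1868 L/h / 148 L
= 12.62 h^-1

12.62 h^-1


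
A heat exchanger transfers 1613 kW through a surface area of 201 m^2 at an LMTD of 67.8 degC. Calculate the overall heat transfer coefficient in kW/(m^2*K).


From Q = U*A*LMTD, U = Q / (A * LMTD)
U = 1613 / (201 * 67.8) = 1613 / 13627.8 = 0.1184

0.1184 kW/(m^2*K)


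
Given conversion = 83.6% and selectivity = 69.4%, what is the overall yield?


Overall yield = conversion (%) * selectivity (%) / 100
Conversion = 83.6%, Selectivity = 69.4%
Y = 83.6 * 69.4 / 100
= 58.0184 %

58.0184 %


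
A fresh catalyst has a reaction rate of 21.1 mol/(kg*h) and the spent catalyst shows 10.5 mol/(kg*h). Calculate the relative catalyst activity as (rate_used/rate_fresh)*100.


Activity (%) = (rate_used / rate_fresh) * 100
rate_used = 10.5, rate_fresh = 21.1
= (10.5 / 21.1) * 100
= 0.4976 * 100 = 49.76

49.76 %


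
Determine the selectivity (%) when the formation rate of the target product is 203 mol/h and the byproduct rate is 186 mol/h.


Selectivity = desired / (desired + undesired) * 100
Total products = 203 + 186 = 389 mol/h
S = 203 / 389 * 100
= 0.5219 * 100
= 52.19 %

52.19 %


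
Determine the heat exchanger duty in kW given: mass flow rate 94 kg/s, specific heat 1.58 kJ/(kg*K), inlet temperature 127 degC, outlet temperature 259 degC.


Q = m_dot * cp * delta_T
delta_T = 259 - 127 = 132 K
Q = 94 * 1.58 * 132
= 148.52 * 132
= 19604.64 kW

19604.64 kW


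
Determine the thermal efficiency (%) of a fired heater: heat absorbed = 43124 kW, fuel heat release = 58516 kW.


Furnace efficiency = Q_absorbed / Q_fuel * 100
= 43124 / 58516 * 100 = 73.70

73.70 %


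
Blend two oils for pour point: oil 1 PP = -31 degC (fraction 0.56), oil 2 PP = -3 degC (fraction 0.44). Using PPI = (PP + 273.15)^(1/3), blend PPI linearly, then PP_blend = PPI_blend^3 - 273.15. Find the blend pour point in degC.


PPI_1 = (-31 + 273.15)^(1/3) = 6.232967
PPI_2 = (-3 + 273.15)^(1/3) = 6.464501
PPI_blend = 0.56 * 6.232967 + 0.44 * 6.464501 = 6.334842
PP_blend = 6.334842^3 - 273.15 = 254.2186 - 273.15 = -18.93

-18.93 degC


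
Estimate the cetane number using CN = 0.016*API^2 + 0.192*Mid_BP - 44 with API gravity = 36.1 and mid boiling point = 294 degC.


CN = 0.016 * 36.1^2 + 0.192 * 294 - 44
CN = 20.85136 + 56.448 - 44 = 33.29936

33.29936


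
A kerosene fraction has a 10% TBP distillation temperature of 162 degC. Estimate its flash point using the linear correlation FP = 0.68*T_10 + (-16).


FP = 0.68 * 162 + (-16) = 94.16

94.16 degC


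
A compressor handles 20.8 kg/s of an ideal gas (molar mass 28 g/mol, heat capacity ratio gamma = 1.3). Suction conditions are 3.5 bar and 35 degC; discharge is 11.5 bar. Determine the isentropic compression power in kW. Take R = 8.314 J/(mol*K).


Isentropic work: W = m*(gamma/(gamma-1))*(R*T1/MW)*((P2/P1)^((gamma-1)/gamma) - 1)
T1 = 35 + 273.15 = 308.15 K
Pressure ratio = 11.5 / 3.5 = 3.28571
Exponent = (1.3 - 1)/1.3 = 0.230769
(P2/P1)^exp - 1 = 3.28571^0.230769 - 1 = 0.315897
W = 20.8 * 1.3 / 0.3 * 8.314 * 308.15 / 28 * 0.315897 = 2605

2605 kW


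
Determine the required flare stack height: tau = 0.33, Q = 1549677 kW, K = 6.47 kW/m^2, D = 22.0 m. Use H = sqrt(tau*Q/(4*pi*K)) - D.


tau*Q/(4*pi*K) = 0.33 * 1549677 / (4 * pi * 6.47) = 6289.86
sqrt(6289.86) = 79.3086
H = 79.3086 - 22.0 = 57.31

57.31 m


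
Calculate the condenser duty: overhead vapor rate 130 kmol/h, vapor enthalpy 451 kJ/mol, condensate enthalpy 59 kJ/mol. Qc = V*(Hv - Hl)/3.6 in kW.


Qc = 130 * (451 - 59) / 3.6 = 130 * 392 / 3.6 = 14160

14160 kW


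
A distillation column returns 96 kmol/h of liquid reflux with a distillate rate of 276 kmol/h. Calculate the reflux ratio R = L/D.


Reflux ratio definition: R = L / D (liquid returned / distillate withdrawn)
L = 96 kmol/h, D = 276 kmol/h
R = 96 / 276 = 0.3478

0.3478


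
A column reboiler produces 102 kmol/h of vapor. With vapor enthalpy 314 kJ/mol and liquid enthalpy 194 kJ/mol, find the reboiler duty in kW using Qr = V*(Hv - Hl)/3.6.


Qr = 102 * (314 - 194) / 3.6 = 102 * 120 / 3.6 = 3400

3400 kW


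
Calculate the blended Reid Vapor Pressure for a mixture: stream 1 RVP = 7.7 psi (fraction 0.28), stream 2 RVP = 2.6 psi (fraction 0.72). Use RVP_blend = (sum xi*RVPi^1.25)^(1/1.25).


Chevron index: RVP_blend = (sum xi*RVPi^1.25)^(1/1.25)
RVP^1.25 terms: 0.28 * 7.7^1.25 + 0.72 * 2.6^1.25 = 5.96857
RVP_blend = 5.96857^(1/1.25) = 4.175

4.175 psi


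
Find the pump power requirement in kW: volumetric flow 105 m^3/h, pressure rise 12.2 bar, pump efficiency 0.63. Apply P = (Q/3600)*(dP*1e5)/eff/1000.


Q = 105 / 3600 = 0.0291667 m^3/s
P = 0.0291667 * (12.2 * 1e5) / 0.63 / 1000 = 56.48

56.48 kW


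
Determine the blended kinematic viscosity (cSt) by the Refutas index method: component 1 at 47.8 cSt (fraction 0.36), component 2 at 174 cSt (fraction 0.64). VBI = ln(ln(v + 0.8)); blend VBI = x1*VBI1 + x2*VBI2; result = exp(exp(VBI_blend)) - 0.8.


Refutas method: VBN_i = 14.534*ln(ln(visc_i + 0.8)) + 10.975, blended linearly by mass fraction; since VBN is linear in VBI_i = ln(ln(visc_i + 0.8)) and the fractions sum to 1, blend VBI directly: visc = exp(exp(VBI_blend)) - 0.8
VBI_1 = ln(ln(47.8 + 0.8)) = 1.35677
VBI_2 = ln(ln(174 + 0.8)) = 1.64164
VBI_blend = 0.36 * 1.35677 + 0.64 * 1.64164 = 1.53909
visc_blend = exp(exp(1.53909)) - 0.8 = 104.9

104.9 cSt


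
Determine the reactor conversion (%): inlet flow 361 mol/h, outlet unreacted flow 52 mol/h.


X = (F_in - F_out) / F_in * 100
Moles reacted = 361 - 52 = 309
X = 309 / 361 * 100
= 0.8560 * 100
= 85.60 %

85.60 %


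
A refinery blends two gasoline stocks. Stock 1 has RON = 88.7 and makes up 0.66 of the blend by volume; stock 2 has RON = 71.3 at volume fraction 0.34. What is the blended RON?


Linear blending: RON_blend = sum(vi * RONi)
Contribution 1: 0.66 * 88.7 = 58.542
Contribution 2: 0.34 * 71.3 = 24.242
RON_blend = 58.542 + 24.242 = 82.784

82.784


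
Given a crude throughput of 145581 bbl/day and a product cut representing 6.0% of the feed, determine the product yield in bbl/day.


Crude throughput = 145581 bbl/day
Fraction yield = 6.0%
yield = throughput * fraction / 100
yield = 145581 * 6.0 / 100 = 8734.86

8734.86 bbl/day


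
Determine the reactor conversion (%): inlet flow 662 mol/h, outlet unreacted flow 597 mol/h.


X = (F_in - F_out) / F_in * 100
Moles reacted = 662 - 597 = 65
X = 65 / 662 * 100
= 0.09819 * 100
= 9.819 %

9.819 %


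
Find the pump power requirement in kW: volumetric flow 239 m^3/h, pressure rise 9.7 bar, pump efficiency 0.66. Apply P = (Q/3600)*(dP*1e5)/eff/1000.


Q = 239 / 3600 = 0.0663889 m^3/s
P = 0.0663889 * (9.7 * 1e5) / 0.66 / 1000 = 97.57

97.57 kW


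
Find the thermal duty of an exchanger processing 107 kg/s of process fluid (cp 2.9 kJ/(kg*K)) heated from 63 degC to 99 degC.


Q = m_dot * cp * delta_T
delta_T = 99 - 63 = 36 K
Q = 107 * 2.9 * 36
= 310.3 * 36
= 11170.8 kW

11170.8 kW


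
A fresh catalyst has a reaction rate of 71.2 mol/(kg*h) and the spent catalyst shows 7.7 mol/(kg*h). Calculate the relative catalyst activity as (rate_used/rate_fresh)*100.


Activity (%) = (rate_used / rate_fresh) * 100
rate_used = 7.7, rate_fresh = 71.2
= (7.7 / 71.2) * 100
= 0.1081 * 100 = 10.81

10.81 %


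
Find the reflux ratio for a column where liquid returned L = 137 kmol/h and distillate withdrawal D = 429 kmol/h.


Reflux ratio definition: R = L / D (liquid returned / distillate withdrawn)
L = 137 kmol/h, D = 429 kmol/h
R = 137 / 429 = 0.3193

0.3193


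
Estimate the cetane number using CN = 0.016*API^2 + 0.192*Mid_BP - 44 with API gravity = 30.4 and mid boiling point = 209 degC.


CN = 0.016 * 30.4^2 + 0.192 * 209 - 44
CN = 14.78656 + 40.128 - 44 = 10.91456

10.91456


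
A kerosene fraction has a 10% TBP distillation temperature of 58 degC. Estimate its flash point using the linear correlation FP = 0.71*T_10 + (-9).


FP = 0.71 * 58 + (-9) = 32.18

32.18 degC


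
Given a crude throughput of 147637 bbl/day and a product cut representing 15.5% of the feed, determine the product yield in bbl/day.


Crude throughput = 147637 bbl/day
Fraction yield = 15.5%
yield = throughput * fraction / 100
yield = 147637 * 15.5 / 100 = 22883.735

22883.735 bbl/day


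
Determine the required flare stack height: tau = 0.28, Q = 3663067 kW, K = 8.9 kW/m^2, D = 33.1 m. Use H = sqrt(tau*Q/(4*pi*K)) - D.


tau*Q/(4*pi*K) = 0.28 * 3663067 / (4 * pi * 8.9) = 9170.71
sqrt(9170.71) = 95.7638
H = 95.7638 - 33.1 = 62.66

62.66 m


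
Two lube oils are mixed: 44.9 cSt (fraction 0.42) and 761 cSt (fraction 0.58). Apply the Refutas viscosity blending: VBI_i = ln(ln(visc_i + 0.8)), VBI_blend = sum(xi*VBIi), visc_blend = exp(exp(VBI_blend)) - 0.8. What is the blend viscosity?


Refutas method: VBN_i = 14.534*ln(ln(visc_i + 0.8)) + 10.975, blended linearly by mass fraction; since VBN is linear in VBI_i = ln(ln(visc_i + 0.8)) and the fractions sum to 1, blend VBI directly: visc = exp(exp(VBI_blend)) - 0.8
VBI_1 = ln(ln(44.9 + 0.8)) = 1.3408
VBI_2 = ln(ln(761 + 0.8)) = 1.89246
VBI_blend = 0.42 * 1.3408 + 0.58 * 1.89246 = 1.66076
visc_blend = exp(exp(1.66076)) - 0.8 = 192.3

192.3 cSt


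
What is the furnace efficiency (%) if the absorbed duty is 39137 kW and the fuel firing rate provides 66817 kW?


Furnace efficiency = Q_absorbed / Q_fuel * 100
= 39137 / 66817 * 100 = 58.57

58.57 %


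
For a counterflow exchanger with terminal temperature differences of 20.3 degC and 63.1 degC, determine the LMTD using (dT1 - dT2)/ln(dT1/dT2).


LMTD = (dT1 - dT2) / ln(dT1/dT2)
= (20.3 - 63.1) / ln(20.3 / 63.1) = -42.8 / -1.1341 = 37.74

37.74 degC


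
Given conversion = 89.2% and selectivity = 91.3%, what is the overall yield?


Overall yield = conversion (%) * selectivity (%) / 100
Conversion = 89.2%, Selectivity = 91.3%
Y = 89.2 * 91.3 / 100
= 81.4396 %

81.4396 %


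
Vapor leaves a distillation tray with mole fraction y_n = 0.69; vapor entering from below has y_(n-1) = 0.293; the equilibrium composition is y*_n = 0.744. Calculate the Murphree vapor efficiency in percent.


Murphree vapor efficiency: EMV = (y_n - y_(n-1)) / (y*_n - y_(n-1)) * 100
EMV = (0.69 - 0.293) / (0.744 - 0.293) * 100 = 0.397 / 0.451 * 100 = 88.03

88.03 %


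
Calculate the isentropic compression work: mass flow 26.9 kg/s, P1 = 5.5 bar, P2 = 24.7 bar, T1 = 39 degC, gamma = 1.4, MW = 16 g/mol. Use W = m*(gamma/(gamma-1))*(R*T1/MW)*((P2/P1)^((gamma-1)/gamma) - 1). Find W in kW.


Isentropic work: W = m*(gamma/(gamma-1))*(R*T1/MW)*((P2/P1)^((gamma-1)/gamma) - 1)
T1 = 39 + 273.15 = 312.15 K
Pressure ratio = 24.7 / 5.5 = 4.49091
Exponent = (1.4 - 1)/1.4 = 0.285714
(P2/P1)^exp - 1 = 4.49091^0.285714 - 1 = 0.535964
W = 26.9 * 1.4 / 0.4 * 8.314 * 312.15 / 16 * 0.535964 = 8185

8185 kW


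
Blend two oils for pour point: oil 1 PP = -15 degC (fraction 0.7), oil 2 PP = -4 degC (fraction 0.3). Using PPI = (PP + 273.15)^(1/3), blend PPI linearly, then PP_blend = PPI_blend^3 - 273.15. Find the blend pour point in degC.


PPI_1 = (-15 + 273.15)^(1/3) = 6.36733
PPI_2 = (-4 + 273.15)^(1/3) = 6.456514
PPI_blend = 0.7 * 6.36733 + 0.3 * 6.456514 = 6.394085
PP_blend = 6.394085^3 - 273.15 = 261.4178 - 273.15 = -11.73

-11.73 degC


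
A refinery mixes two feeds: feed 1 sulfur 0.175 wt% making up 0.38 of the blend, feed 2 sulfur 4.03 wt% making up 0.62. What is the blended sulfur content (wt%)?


Linear sulfur blending: S_blend = x1*S1 + x2*S2
Contribution 1: 0.38 * 0.175 = 0.0665 wt%
Contribution 2: 0.62 * 4.03 = 2.4986 wt%
S_blend = 0.0665 + 2.4986 = 2.5651

2.5651 wt%


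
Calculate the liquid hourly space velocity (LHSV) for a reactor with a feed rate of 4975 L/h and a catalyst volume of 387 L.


LHSV = volumetric feed rate / catalyst volume
= 4975 L/h / 387 L
= 12.86 h^-1

12.86 h^-1


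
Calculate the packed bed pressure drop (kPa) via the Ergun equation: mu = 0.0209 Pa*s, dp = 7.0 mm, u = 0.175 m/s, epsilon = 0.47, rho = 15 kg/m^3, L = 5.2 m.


dp = 7.0 mm = 0.007 m
Viscous term = 150*0.0209*0.175*(1-0.47)^2 / (0.007^2*0.47^3) = 30292.7
Inertial term = 1.75*15*0.175^2*(1-0.47) / (0.007*0.47^3) = 586.259
dP/L = 30292.7 + 586.259 = 30879 Pa/m
dP = 30879 * 5.2 / 1000 = 160.6 kPa

160.6 kPa


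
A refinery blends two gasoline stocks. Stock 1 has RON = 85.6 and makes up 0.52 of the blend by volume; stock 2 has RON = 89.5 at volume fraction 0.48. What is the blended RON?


Linear blending: RON_blend = sum(vi * RONi)
Contribution 1: 0.52 * 85.6 = 44.512
Contribution 2: 0.48 * 89.5 = 42.96
RON_blend = 44.512 + 42.96 = 87.472

87.472


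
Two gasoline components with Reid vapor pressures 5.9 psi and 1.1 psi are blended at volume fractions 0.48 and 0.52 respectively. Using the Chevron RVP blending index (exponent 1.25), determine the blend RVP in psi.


Chevron index: RVP_blend = (sum xi*RVPi^1.25)^(1/1.25)
RVP^1.25 terms: 0.48 * 5.9^1.25 + 0.52 * 1.1^1.25 = 4.99953
RVP_blend = 4.99953^(1/1.25) = 3.624

3.624 psi


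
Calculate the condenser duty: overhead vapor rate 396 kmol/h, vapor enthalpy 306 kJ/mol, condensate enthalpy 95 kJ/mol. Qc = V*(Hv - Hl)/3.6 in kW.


Qc = 396 * (306 - 95) / 3.6 = 396 * 211 / 3.6 = 23210

23210 kW


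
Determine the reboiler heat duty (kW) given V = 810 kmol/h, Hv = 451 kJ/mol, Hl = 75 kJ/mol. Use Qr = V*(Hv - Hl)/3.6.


Qr = 810 * (451 - 75) / 3.6 = 810 * 376 / 3.6 = 84600

84600 kW


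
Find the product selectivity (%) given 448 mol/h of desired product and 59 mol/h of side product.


Selectivity = desired / (desired + undesired) * 100
Total products = 448 + 59 = 507 mol/h
S = 448 / 507 * 100
= 0.8836 * 100
= 88.36 %

88.36 %


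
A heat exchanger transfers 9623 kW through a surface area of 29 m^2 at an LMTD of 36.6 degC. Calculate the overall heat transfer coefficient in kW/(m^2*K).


From Q = U*A*LMTD, U = Q / (A * LMTD)
U = 9623 / (29 * 36.6) = 9623 / 1061.4 = 9.066

9.066 kW/(m^2*K)


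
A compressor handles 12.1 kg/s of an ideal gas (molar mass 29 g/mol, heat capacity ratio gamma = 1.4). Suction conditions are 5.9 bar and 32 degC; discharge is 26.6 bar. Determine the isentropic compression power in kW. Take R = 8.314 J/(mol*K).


Isentropic work: W = m*(gamma/(gamma-1))*(R*T1/MW)*((P2/P1)^((gamma-1)/gamma) - 1)
T1 = 32 + 273.15 = 305.15 K
Pressure ratio = 26.6 / 5.9 = 4.50847
Exponent = (1.4 - 1)/1.4 = 0.285714
(P2/P1)^exp - 1 = 4.50847^0.285714 - 1 = 0.537678
W = 12.1 * 1.4 / 0.4 * 8.314 * 305.15 / 29 * 0.537678 = 1992

1992 kW


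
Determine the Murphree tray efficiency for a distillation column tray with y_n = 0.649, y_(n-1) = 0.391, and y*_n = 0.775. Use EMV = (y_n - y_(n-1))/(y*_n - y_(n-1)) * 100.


Murphree vapor efficiency: EMV = (y_n - y_(n-1)) / (y*_n - y_(n-1)) * 100
EMV = (0.649 - 0.391) / (0.775 - 0.391) * 100 = 0.258 / 0.384 * 100 = 67.19

67.19 %


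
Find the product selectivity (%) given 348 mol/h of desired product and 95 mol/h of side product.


Selectivity = desired / (desired + undesired) * 100
Total products = 348 + 95 = 443 mol/h
S = 348 / 443 * 100
= 0.7856 * 100
= 78.56 %

78.56 %


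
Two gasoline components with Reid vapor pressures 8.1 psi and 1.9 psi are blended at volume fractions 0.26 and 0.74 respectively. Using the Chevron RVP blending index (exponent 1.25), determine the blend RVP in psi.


Chevron index: RVP_blend = (sum xi*RVPi^1.25)^(1/1.25)
RVP^1.25 terms: 0.26 * 8.1^1.25 + 0.74 * 1.9^1.25 = 5.20359
RVP_blend = 5.20359^(1/1.25) = 3.741

3.741 psi


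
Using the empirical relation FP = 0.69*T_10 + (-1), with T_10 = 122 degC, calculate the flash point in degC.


FP = 0.69 * 122 + (-1) = 83.18

83.18 degC


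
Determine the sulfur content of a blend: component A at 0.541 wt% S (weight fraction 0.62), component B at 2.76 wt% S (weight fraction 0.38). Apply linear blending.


Linear sulfur blending: S_blend = x1*S1 + x2*S2
Contribution 1: 0.62 * 0.541 = 0.33542 wt%
Contribution 2: 0.38 * 2.76 = 1.0488 wt%
S_blend = 0.33542 + 1.0488 = 1.38422

1.38422 wt%


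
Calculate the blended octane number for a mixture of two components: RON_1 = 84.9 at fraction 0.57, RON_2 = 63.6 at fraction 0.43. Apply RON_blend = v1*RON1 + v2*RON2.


Linear blending: RON_blend = sum(vi * RONi)
Contribution 1: 0.57 * 84.9 = 48.393
Contribution 2: 0.43 * 63.6 = 27.348
RON_blend = 48.393 + 27.348 = 75.741

75.741


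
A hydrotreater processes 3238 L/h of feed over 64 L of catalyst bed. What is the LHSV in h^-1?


LHSV = volumetric feed rate / catalyst volume
= 3238 L/h / 64 L
= 50.59 h^-1

50.59 h^-1


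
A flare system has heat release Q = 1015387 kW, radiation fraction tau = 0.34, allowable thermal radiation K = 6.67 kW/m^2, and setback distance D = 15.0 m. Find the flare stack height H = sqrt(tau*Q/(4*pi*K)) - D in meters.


tau*Q/(4*pi*K) = 0.34 * 1015387 / (4 * pi * 6.67) = 4118.84
sqrt(4118.84) = 64.1782
H = 64.1782 - 15.0 = 49.18

49.18 m


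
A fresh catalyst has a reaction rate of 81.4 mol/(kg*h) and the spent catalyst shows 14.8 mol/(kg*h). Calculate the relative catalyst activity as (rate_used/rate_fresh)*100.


Activity (%) = (rate_used / rate_fresh) * 100
rate_used = 14.8, rate_fresh = 81.4
= (14.8 / 81.4) * 100
= 0.1818 * 100 = 18.18

18.18 %


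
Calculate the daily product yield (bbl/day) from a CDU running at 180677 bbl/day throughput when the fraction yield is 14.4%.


Crude throughput = 180677 bbl/day
Fraction yield = 14.4%
yield = throughput * fraction / 100
yield = 180677 * 14.4 / 100 = 26017.488

26017.488 bbl/day


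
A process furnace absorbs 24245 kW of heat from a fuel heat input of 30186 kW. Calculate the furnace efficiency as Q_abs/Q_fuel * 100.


Furnace efficiency = Q_absorbed / Q_fuel * 100
= 24245 / 30186 * 100 = 80.32

80.32 %


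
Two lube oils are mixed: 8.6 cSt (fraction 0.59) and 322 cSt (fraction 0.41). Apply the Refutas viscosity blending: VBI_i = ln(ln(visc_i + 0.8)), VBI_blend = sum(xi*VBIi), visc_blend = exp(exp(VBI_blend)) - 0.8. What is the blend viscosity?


Refutas method: VBN_i = 14.534*ln(ln(visc_i + 0.8)) + 10.975, blended linearly by mass fraction; since VBN is linear in VBI_i = ln(ln(visc_i + 0.8)) and the fractions sum to 1, blend VBI directly: visc = exp(exp(VBI_blend)) - 0.8
VBI_1 = ln(ln(8.6 + 0.8)) = 0.806793
VBI_2 = ln(ln(322 + 0.8)) = 1.75389
VBI_blend = 0.59 * 0.806793 + 0.41 * 1.75389 = 1.1951
visc_blend = exp(exp(1.1951)) - 0.8 = 26.42

26.42 cSt


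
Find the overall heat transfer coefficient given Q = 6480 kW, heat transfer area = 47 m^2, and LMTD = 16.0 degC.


From Q = U*A*LMTD, U = Q / (A * LMTD)
U = 6480 / (47 * 16.0) = 6480 / 752 = 8.617

8.617 kW/(m^2*K)


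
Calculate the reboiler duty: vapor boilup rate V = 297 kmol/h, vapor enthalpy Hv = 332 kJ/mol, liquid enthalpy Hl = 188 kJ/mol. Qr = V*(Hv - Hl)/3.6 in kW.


Qr = 297 * (332 - 188) / 3.6 = 297 * 144 / 3.6 = 11880

11880 kW


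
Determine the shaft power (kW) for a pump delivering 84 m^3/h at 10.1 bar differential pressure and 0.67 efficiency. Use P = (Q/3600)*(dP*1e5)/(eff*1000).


Q = 84 / 3600 = 0.0233333 m^3/s
P = 0.0233333 * (10.1 * 1e5) / 0.67 / 1000 = 35.17

35.17 kW


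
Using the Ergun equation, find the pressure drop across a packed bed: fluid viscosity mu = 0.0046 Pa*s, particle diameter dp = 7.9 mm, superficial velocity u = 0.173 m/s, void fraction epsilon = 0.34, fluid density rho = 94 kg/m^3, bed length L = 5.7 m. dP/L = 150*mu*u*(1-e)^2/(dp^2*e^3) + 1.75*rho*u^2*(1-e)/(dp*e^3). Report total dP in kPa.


dp = 7.9 mm = 0.0079 m
Viscous term = 150*0.0046*0.173*(1-0.34)^2 / (0.0079^2*0.34^3) = 21197.9
Inertial term = 1.75*94*0.173^2*(1-0.34) / (0.0079*0.34^3) = 10465
dP/L = 21197.9 + 10465 = 31662.9 Pa/m
dP = 31662.9 * 5.7 / 1000 = 180.5 kPa

180.5 kPa


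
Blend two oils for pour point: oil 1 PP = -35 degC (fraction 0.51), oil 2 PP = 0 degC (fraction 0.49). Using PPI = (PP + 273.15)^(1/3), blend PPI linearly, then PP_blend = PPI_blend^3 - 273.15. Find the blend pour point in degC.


PPI_1 = (-35 + 273.15)^(1/3) = 6.198456
PPI_2 = (0 + 273.15)^(1/3) = 6.488342
PPI_blend = 0.51 * 6.198456 + 0.49 * 6.488342 = 6.3405
PP_blend = 6.3405^3 - 273.15 = 254.9004 - 273.15 = -18.25

-18.25 degC


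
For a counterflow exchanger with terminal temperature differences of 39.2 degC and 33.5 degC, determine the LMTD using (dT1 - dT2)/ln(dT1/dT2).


LMTD = (dT1 - dT2) / ln(dT1/dT2)
= (39.2 - 33.5) / ln(39.2 / 33.5) = 5.7 / 0.157131 = 36.28

36.28 degC


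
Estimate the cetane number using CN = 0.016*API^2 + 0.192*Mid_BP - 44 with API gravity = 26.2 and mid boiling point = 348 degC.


CN = 0.016 * 26.2^2 + 0.192 * 348 - 44
CN = 10.98304 + 66.816 - 44 = 33.79904

33.79904


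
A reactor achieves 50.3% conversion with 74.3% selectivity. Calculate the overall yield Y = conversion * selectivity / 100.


Overall yield = conversion (%) * selectivity (%) / 100
Conversion = 50.3%, Selectivity = 74.3%
Y = 50.3 * 74.3 / 100
= 37.3729 %

37.3729 %


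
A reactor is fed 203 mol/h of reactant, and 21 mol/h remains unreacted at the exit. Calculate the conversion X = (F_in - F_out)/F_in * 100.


X = (F_in - F_out) / F_in * 100
Moles reacted = 203 - 21 = 182
X = 182 / 203 * 100
= 0.8966 * 100
= 89.66 %

89.66 %


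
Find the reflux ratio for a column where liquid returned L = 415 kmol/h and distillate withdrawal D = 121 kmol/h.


Reflux ratio definition: R = L / D (liquid returned / distillate withdrawn)
L = 415 kmol/h, D = 121 kmol/h
R = 415 / 121 = 3.430

3.430


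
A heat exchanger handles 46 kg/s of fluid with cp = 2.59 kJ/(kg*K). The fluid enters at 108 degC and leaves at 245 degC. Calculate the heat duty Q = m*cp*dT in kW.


Q = m_dot * cp * delta_T
delta_T = 245 - 108 = 137 K
Q = 46 * 2.59 * 137
= 119.14 * 137
= 16322.18 kW

16322.18 kW


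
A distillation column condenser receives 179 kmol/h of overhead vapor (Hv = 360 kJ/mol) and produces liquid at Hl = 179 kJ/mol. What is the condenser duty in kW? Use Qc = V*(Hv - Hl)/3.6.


Qc = 179 * (360 - 179) / 3.6 = 179 * 181 / 3.6 = 9000

9000 kW


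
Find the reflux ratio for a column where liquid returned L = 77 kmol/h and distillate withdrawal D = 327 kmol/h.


Reflux ratio definition: R = L / D (liquid returned / distillate withdrawn)
L = 77 kmol/h, D = 327 kmol/h
R = 77 / 327 = 0.2355

0.2355


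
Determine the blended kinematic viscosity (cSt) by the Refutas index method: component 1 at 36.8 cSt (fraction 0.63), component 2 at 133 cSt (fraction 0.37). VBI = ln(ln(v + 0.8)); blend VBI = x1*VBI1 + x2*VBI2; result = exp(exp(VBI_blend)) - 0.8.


Refutas method: VBN_i = 14.534*ln(ln(visc_i + 0.8)) + 10.975, blended linearly by mass fraction; since VBN is linear in VBI_i = ln(ln(visc_i + 0.8)) and the fractions sum to 1, blend VBI directly: visc = exp(exp(VBI_blend)) - 0.8
VBI_1 = ln(ln(36.8 + 0.8)) = 1.28841
VBI_2 = ln(ln(133 + 0.8)) = 1.58849
VBI_blend = 0.63 * 1.28841 + 0.37 * 1.58849 = 1.39944
visc_blend = exp(exp(1.39944)) - 0.8 = 56.77

56.77 cSt
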